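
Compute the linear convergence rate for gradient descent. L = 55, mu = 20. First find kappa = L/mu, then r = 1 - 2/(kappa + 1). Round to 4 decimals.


Step 1: Compute the condition number.
kappa = L/mu = 55/20 = 2.75
Step 2: Compute the convergence rate.
r = 1 - 2/(kappa + 1) = 1 - 2*mu/(L + mu) = (L - mu)/(L + mu) = 35/75 = 0.4667


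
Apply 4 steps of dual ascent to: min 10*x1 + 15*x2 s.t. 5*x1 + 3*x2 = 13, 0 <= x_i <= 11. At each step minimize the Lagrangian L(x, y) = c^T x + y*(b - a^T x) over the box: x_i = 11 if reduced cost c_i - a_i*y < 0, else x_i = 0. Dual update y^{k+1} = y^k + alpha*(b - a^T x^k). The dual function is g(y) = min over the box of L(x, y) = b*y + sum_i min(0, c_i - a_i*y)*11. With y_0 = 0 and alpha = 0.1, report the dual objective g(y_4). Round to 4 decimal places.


Dual ascent for LP: min 10*x1 + 15*x2, 5*x1 + 3*x2 = 13, 0 <= x_i <= 11
Step 1: y^k = 0.0, reduced costs: (10.0, 15.0)
  x^k = (0.0, 0.0), subgradient = b - a^T x = 13.0
  y^{k+1} = 0.0 + 0.1*13.0 = 1.3
Step 2: y^k = 1.3, reduced costs: (3.5, 11.1)
  x^k = (0.0, 0.0), subgradient = b - a^T x = 13.0
  y^{k+1} = 1.3 + 0.1*13.0 = 2.6
Step 3: y^k = 2.6, reduced costs: (-3.0, 7.2)
  x^k = (11.0, 0.0), subgradient = b - a^T x = -42.0
  y^{k+1} = 2.6 + 0.1*-42.0 = -1.6
Step 4: y^k = -1.6, reduced costs: (18.0, 19.8)
  x^k = (0.0, 0.0), subgradient = b - a^T x = 13.0
  y^{k+1} = -1.6 + 0.1*13.0 = -0.3
Dual objective at y_4 = -0.3: reduced costs (11.5, 15.9), box minimizer x = (0.0, 0.0)
g(y_4) = b*y + (c1 - a1*y)*x1 + (c2 - a2*y)*x2 = 13*(-0.3) + 11.5*0.0 + 15.9*0.0 = -3.9 + 0.0 + 0.0 = -3.9


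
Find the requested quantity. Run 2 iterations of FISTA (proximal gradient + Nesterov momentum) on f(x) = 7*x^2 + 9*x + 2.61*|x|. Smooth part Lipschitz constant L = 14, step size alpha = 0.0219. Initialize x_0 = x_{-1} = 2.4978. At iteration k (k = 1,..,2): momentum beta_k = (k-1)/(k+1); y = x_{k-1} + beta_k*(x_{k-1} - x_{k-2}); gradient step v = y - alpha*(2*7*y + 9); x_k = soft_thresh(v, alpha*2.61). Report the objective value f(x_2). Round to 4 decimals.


FISTA on f(x) = 7*x^2 + 9*x + 2.61*|x|
L = 14, alpha = 0.0219
Iteration 1: beta = 0.0, y = 2.4978 + 0.0*(2.4978 - 2.4978) = 2.4978
  grad(y) = 43.9692, v = y - alpha*grad = 1.5349
  prox(v) = soft_thresh(1.5349, 0.0572) = 1.4777
Iteration 2: beta = 0.3333, y = 1.4777 + 0.3333*(1.4777 - 2.4978) = 1.1377
  grad(y) = 24.9276, v = y - alpha*grad = 0.5918
  prox(v) = soft_thresh(0.5918, 0.0572) = 0.5346
f(x_2) = 7*0.5346^2 + 9*0.5346 + 2.61*|0.5346| = 8.2075


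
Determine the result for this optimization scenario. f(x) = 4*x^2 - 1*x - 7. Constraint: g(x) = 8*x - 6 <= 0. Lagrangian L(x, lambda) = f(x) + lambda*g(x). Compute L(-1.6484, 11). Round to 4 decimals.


Step 1: Evaluate f(x).
f(-1.6484) = 4*(-1.6484)^2 - 1*(-1.6484) - 7 = 5.5173
Step 2: Evaluate g(x).
g(-1.6484) = 8*-1.6484 - 6 = -19.1872
Step 3: Compute Lagrangian.
L = 5.5173 + 11*-19.1872 = -205.5419


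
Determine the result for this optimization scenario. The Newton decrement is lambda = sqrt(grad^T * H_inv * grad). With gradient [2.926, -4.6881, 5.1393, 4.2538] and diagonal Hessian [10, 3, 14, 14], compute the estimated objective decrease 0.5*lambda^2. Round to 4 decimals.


Step 1: H is diagonal, so H^(-1) * g = [0.2926, -1.5627, 0.3671, 0.3038].
Step 2: g^T H^(-1) g = sum_i g_i^2 / H_ii
  = (2.926)^2/10 + (-4.6881)^2/3 + (5.1393)^2/14 + (4.2538)^2/14
  = 0.8561 + 7.3261 + 1.8866 + 1.2925 = 11.3613
Step 3: Objective decrease = 0.5 * g^T H^(-1) g = 5.6807


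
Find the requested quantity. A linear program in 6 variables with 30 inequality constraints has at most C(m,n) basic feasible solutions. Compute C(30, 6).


Each vertex corresponds to some choice of n active constraints out of m, so the number of vertices is at most C(m, n) = m! / (n!(m-n)!).
m = 30, n = 6
Numerator: 30 * 29 * 28 * 27 * 26 * 25
Denominator: 6! = 720
C(30, 6) = 593775


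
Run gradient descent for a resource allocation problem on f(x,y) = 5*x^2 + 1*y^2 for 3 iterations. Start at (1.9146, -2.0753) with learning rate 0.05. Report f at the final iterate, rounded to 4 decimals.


Gradient descent on f(x,y) = 5*x^2 + 1*y^2.
Starting point: (1.9146, -2.0753), alpha = 0.05
Step 1: grad_x = 2*5*1.9146 = 19.146, grad_y = 2*1*-2.0753 = -4.1506
  x_1 = 1.9146 - 0.05*19.146 = 0.9573
  y_1 = -2.0753 - 0.05*-4.1506 = -1.8678
Step 2: grad_x = 2*5*0.9573 = 9.573, grad_y = 2*1*-1.8678 = -3.7355
  x_2 = 0.9573 - 0.05*9.573 = 0.4787
  y_2 = -1.8678 - 0.05*-3.7355 = -1.681
Step 3: grad_x = 2*5*0.4787 = 4.7865, grad_y = 2*1*-1.681 = -3.362
  x_3 = 0.4787 - 0.05*4.7865 = 0.2393
  y_3 = -1.681 - 0.05*-3.362 = -1.5129
f(0.2393, -1.5129) = 5*0.2393^2 + 1*(-1.5129)^2 = 2.5752


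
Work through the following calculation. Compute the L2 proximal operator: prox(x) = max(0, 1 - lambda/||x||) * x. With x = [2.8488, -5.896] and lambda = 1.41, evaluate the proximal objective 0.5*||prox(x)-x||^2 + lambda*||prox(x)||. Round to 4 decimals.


Step 1: Compute ||x||.
||x|| = 6.5482
Step 2: Compute scaling factor.
scale = max(0, 1 - 1.41/6.5482) = 0.7847
Step 3: prox(x) = [2.2354, -4.6264]
||prox(x)|| = 5.1382
Step 4: Proximal objective.
0.5*||prox-x||^2 = 0.9941
lambda*||prox|| = 7.2449
Total = 8.2389


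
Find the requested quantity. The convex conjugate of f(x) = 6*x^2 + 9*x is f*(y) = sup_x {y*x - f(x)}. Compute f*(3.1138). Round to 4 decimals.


f*(y) = sup_x {y*x - a*x^2 - b*x} = sup_x {(y-b)*x - a*x^2}
FOC: (y - b) - 2a*x = 0 => x* = (y - b)/(2a)
x* = (3.1138 - 9)/(2*6) = -0.4905
f*(3.1138) = (y-b)^2/(4a) = (3.1138 - 9)^2/(4*6)
= 34.6474/24 = 1.4436


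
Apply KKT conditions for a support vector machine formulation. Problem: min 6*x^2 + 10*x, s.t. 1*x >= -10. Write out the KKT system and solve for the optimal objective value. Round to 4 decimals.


Step 1: Try lambda = 0 (constraint inactive).
Stationarity: 2*6*x + 10 = 0
x* = -10/(2*6) = -5/6 = -0.8333 (rounded; the exact value -5/6 is used below)
Check constraint: 1*-0.8333 = -0.8333 >= -10 -- satisfied.
Step 2: Compute optimal value.
f(x*) = 6*(-5/6)^2 + 10*(-5/6) = -4.1667


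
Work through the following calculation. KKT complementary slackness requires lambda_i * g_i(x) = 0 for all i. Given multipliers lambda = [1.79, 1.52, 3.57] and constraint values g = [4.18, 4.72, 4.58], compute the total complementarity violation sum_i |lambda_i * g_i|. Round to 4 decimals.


KKT complementary slackness check:
lambda_1 * g_1 = 1.79 * 4.18 = 7.4822
lambda_2 * g_2 = 1.52 * 4.72 = 7.1744
lambda_3 * g_3 = 3.57 * 4.58 = 16.3506
Total violation = 7.4822 + 7.1744 + 16.3506 = 31.0072


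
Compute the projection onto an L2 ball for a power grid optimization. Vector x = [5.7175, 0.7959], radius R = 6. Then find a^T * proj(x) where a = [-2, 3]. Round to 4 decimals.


Step 1: Compute ||x|| (intermediates to 6 decimals).
||x|| = sqrt(5.7175^2 + 0.7959^2) = 5.772631
Step 2: Project.
Since ||x|| <= R, proj = x (no scaling needed).
proj(x) = [5.7175, 0.7959]
Step 3: Dot product.
a^T * proj(x) = -2*5.7175 + 3*0.7959 = -9.0473


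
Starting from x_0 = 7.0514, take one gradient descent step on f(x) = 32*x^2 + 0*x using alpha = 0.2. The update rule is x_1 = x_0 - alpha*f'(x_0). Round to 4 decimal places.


We compute the gradient at x_0 and apply the update.
f'(x) = 64*x + 0
f'(7.0514) = 64*7.0514 + 0 = 451.2896
x_1 = 7.0514 - 0.2*451.2896 = -83.2065


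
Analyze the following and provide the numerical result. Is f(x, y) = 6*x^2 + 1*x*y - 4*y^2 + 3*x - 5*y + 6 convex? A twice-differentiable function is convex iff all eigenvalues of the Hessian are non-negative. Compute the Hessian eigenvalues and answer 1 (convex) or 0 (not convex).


The Hessian of f(x,y) = 6*x^2 + 1*x*y - 4*y^2 + 3*x - 5*y + 6 is:
H = [[12, 1], [1, -8]]
Trace = 12 - 8 = 4
Determinant = 12*-8 - (1)^2 = -97
Discriminant = (4)^2 - 4*-97 = 404.0
Eigenvalues: lambda_1 = -8.0499, lambda_2 = 12.0499
The function is not convex.

0


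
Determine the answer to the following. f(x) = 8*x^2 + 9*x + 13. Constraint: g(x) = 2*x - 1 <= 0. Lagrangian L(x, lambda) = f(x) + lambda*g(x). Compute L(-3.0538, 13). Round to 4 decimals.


Step 1: Evaluate f(x).
f(-3.0538) = 8*(-3.0538)^2 + 9*(-3.0538) + 13 = 60.1214
Step 2: Evaluate g(x).
g(-3.0538) = 2*-3.0538 - 1 = -7.1076
Step 3: Compute Lagrangian.
L = 60.1214 + 13*-7.1076 = -32.2774


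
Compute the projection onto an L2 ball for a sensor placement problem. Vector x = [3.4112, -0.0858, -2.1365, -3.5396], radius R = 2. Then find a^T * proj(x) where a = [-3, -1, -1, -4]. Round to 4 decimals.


Step 1: Compute ||x|| (intermediates to 6 decimals).
||x|| = sqrt(3.4112^2 + (-0.0858)^2 + (-2.1365)^2 + (-3.5396)^2) = 5.360695
Step 2: Project.
Since ||x|| > R, scale = R/||x|| = 2/5.360695 = 0.373086, proj(x) = scale * x
proj(x) = [1.272671, -0.032011, -0.797098, -1.320575]
Step 3: Dot product.
a^T * proj(x) = -3*1.272671 - 1*(-0.032011) - 1*(-0.797098) - 4*(-1.320575) = 2.2934


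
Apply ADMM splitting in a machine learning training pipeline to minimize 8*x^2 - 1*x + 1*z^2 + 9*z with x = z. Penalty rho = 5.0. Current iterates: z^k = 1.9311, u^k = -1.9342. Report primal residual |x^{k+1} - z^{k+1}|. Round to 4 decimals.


ADMM iteration with rho = 5.0, z^k = 1.9311, u^k = -1.9342
Step 1: x-update.
Minimize 8*x^2 - 1*x + (5.0/2)*(x - 1.9311 - 1.9342)^2
FOC: (2*8 + 5.0)*x = 1 + 5.0*(1.9311 + 1.9342)
x^{k+1} = 0.9679
Step 2: z-update.
Minimize 1*z^2 + 9*z + (5.0/2)*(0.9679 - z - 1.9342)^2
FOC: (2*1 + 5.0)*z = -9 + 5.0*(0.9679 - 1.9342)
z^{k+1} = -1.9759
Step 3: u-update.
u^{k+1} = -1.9342 + 0.9679 + 1.9759 = 1.0096
Step 4: Primal residual = |0.9679 + 1.9759| = 2.9438


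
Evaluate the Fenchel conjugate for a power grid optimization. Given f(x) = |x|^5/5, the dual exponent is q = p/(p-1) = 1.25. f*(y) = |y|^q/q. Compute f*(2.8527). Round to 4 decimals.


The conjugate exponent q satisfies 1/p + 1/q = 1.
p = 5, so q = 5/(5 - 1) = 1.25
|y|^q = 2.8527^1.25 = 3.7074
f*(2.8527) = 3.7074 / 1.25 = 2.9659


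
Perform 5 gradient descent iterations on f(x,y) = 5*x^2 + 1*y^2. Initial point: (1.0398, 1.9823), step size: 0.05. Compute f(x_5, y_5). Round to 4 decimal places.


Gradient descent on f(x,y) = 5*x^2 + 1*y^2.
Starting point: (1.0398, 1.9823), alpha = 0.05
Step 1: grad_x = 2*5*1.0398 = 10.398, grad_y = 2*1*1.9823 = 3.9646
  x_1 = 1.0398 - 0.05*10.398 = 0.5199
  y_1 = 1.9823 - 0.05*3.9646 = 1.7841
Step 2: grad_x = 2*5*0.5199 = 5.199, grad_y = 2*1*1.7841 = 3.5681
  x_2 = 0.5199 - 0.05*5.199 = 0.26
  y_2 = 1.7841 - 0.05*3.5681 = 1.6057
Step 3: grad_x = 2*5*0.26 = 2.5995, grad_y = 2*1*1.6057 = 3.2113
  x_3 = 0.26 - 0.05*2.5995 = 0.13
  y_3 = 1.6057 - 0.05*3.2113 = 1.4451
Step 4: grad_x = 2*5*0.13 = 1.2998, grad_y = 2*1*1.4451 = 2.8902
  x_4 = 0.13 - 0.05*1.2998 = 0.065
  y_4 = 1.4451 - 0.05*2.8902 = 1.3006
Step 5: grad_x = 2*5*0.065 = 0.6499, grad_y = 2*1*1.3006 = 2.6012
  x_5 = 0.065 - 0.05*0.6499 = 0.0325
  y_5 = 1.3006 - 0.05*2.6012 = 1.1705
f(0.0325, 1.1705) = 5*0.0325^2 + 1*1.1705^2 = 1.3754


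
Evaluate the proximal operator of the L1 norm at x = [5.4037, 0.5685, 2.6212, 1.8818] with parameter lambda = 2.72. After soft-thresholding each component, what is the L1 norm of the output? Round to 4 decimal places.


Soft-thresholding with lambda = 2.72:
prox(5.4037) = sign(5.4037)*max(|5.4037| - 2.72, 0) = 2.6837
prox(0.5685) = sign(0.5685)*max(|0.5685| - 2.72, 0) = 0.0
prox(2.6212) = sign(2.6212)*max(|2.6212| - 2.72, 0) = 0.0
prox(1.8818) = sign(1.8818)*max(|1.8818| - 2.72, 0) = 0.0
prox(x) = [2.6837, 0.0, 0.0, 0.0]
||prox(x)||_1 = 2.6837 + 0.0 + 0.0 + 0.0 = 2.6837


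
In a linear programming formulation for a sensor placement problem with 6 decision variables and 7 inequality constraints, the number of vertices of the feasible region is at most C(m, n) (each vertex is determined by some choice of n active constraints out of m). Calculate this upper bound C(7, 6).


Each vertex corresponds to some choice of n active constraints out of m, so the number of vertices is at most C(m, n) = m! / (n!(m-n)!).
m = 7, n = 6
Numerator: 7 * 6 * 5 * 4 * 3 * 2
Denominator: 6! = 720
C(7, 6) = 7


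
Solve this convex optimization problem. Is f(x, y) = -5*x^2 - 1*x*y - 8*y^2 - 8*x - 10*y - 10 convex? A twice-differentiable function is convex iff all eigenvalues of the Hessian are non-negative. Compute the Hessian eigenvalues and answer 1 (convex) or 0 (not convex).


The Hessian of f(x,y) = -5*x^2 - 1*x*y - 8*y^2 - 8*x - 10*y - 10 is:
H = [[-10, -1], [-1, -16]]
Trace = -10 - 16 = -26
Determinant = -10*-16 - (-1)^2 = 159
Discriminant = (-26)^2 - 4*159 = 40.0
Eigenvalues: lambda_1 = -16.1623, lambda_2 = -9.8377
The function is not convex.

0


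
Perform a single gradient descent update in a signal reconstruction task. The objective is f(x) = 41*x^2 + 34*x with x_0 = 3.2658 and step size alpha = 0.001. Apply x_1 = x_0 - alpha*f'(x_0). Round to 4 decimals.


We compute the gradient at x_0 and apply the update.
f'(x) = 82*x + 34
f'(3.2658) = 82*3.2658 + 34 = 301.7956
x_1 = 3.2658 - 0.001*301.7956 = 2.964


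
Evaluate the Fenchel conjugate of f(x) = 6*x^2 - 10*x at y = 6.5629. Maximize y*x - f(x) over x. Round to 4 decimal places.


f*(y) = sup_x {y*x - a*x^2 - b*x} = sup_x {(y-b)*x - a*x^2}
FOC: (y - b) - 2a*x = 0 => x* = (y - b)/(2a)
x* = (6.5629 + 10)/(2*6) = 1.3802
f*(6.5629) = (y-b)^2/(4a) = (6.5629 + 10)^2/(4*6)
= 274.3297/24 = 11.4304


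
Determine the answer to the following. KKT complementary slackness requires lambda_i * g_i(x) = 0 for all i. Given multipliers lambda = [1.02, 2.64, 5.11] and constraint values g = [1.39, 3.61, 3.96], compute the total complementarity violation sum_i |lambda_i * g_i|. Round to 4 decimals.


KKT complementary slackness check:
lambda_1 * g_1 = 1.02 * 1.39 = 1.4178
lambda_2 * g_2 = 2.64 * 3.61 = 9.5304
lambda_3 * g_3 = 5.11 * 3.96 = 20.2356
Total violation = 1.4178 + 9.5304 + 20.2356 = 31.1838


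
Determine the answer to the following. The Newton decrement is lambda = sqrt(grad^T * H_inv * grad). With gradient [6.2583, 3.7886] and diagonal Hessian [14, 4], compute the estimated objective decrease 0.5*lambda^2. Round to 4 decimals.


Step 1: H is diagonal, so H^(-1) * g = [0.447, 0.9472].
Step 2: g^T H^(-1) g = sum_i g_i^2 / H_ii
  = (6.2583)^2/14 + (3.7886)^2/4
  = 2.7976 + 3.5884 = 6.386
Step 3: Objective decrease = 0.5 * g^T H^(-1) g = 3.193


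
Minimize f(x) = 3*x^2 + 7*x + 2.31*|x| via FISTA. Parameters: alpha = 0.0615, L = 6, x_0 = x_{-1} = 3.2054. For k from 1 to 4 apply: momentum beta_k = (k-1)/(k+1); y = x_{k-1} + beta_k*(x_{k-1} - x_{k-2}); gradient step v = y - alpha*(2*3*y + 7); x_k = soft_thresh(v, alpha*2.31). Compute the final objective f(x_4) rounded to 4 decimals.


FISTA on f(x) = 3*x^2 + 7*x + 2.31*|x|
L = 6, alpha = 0.0615
Iteration 1: beta = 0.0, y = 3.2054 + 0.0*(3.2054 - 3.2054) = 3.2054
  grad(y) = 26.2324, v = y - alpha*grad = 1.5921
  prox(v) = soft_thresh(1.5921, 0.1421) = 1.45
Iteration 2: beta = 0.3333, y = 1.45 + 0.3333*(1.45 - 3.2054) = 0.8649
  grad(y) = 12.1895, v = y - alpha*grad = 0.1153
  prox(v) = soft_thresh(0.1153, 0.1421) = 0.0
Iteration 3: beta = 0.5, y = 0.0 + 0.5*(0.0 - 1.45) = -0.725
  grad(y) = 2.6499, v = y - alpha*grad = -0.888
  prox(v) = soft_thresh(-0.888, 0.1421) = -0.7459
Iteration 4: beta = 0.6, y = -0.7459 + 0.6*(-0.7459 - 0.0) = -1.1935
  grad(y) = -0.1609, v = y - alpha*grad = -1.1836
  prox(v) = soft_thresh(-1.1836, 0.1421) = -1.0415
f(x_4) = 3*(-1.0415)^2 + 7*(-1.0415) + 2.31*|-1.0415| = -1.6304


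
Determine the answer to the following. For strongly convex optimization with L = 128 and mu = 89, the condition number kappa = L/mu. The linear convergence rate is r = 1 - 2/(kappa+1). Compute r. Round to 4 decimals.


Step 1: Compute the condition number.
kappa = L/mu = 128/89 = 1.4382
Step 2: Compute the convergence rate.
r = 1 - 2/(kappa + 1) = 1 - 2*mu/(L + mu) = (L - mu)/(L + mu) = 39/217 = 0.1797


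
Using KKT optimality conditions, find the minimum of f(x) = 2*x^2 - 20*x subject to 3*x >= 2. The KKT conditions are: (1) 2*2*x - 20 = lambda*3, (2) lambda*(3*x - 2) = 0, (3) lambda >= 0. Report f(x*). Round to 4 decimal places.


Step 1: Try lambda = 0 (constraint inactive).
Stationarity: 2*2*x - 20 = 0
x* = 20/(2*2) = 5.0
Check constraint: 3*5.0 = 15.0 >= 2 -- satisfied.
Step 2: Compute optimal value.
f(x*) = 2*5.0^2 - 20*5.0 = -50.0


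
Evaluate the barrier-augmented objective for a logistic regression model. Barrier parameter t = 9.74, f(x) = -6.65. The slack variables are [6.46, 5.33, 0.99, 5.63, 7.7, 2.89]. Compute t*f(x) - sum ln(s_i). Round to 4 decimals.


Step 1: Compute log-barrier.
ln values: [1.8656, 1.6734, -0.0101, 1.7281, 2.0412, 1.0613]
phi = -(1.8656 + 1.6734 - 0.0101 + 1.7281 + 2.0412 + 1.0613) = -8.3595
Step 2: Compute augmented objective.
t*f(x) = 9.74*-6.65 = -64.771
Total = -64.771 - 8.3595 = -73.1305


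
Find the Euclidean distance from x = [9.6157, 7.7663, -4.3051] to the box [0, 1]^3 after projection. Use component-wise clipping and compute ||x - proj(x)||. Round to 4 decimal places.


Project each component onto [0, 1].
clip(9.6157) = 1.0, clip(7.7663) = 1.0, clip(-4.3051) = 0.0
Projection = [1.0, 1.0, 0.0]
Squared diffs: [74.2303, 45.7828, 18.5339]
Distance = sqrt(138.547) = 11.7706


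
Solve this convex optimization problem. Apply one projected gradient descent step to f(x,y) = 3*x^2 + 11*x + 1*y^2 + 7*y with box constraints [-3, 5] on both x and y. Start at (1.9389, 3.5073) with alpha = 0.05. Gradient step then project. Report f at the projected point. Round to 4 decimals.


Step 1: Compute gradient at (1.9389, 3.5073).
grad_x = 2*3*1.9389 + 11 = 22.6334
grad_y = 2*1*3.5073 + 7 = 14.0146
Step 2: Gradient step.
x_raw = 1.9389 - 0.05*22.6334 = 0.8072
y_raw = 3.5073 - 0.05*14.0146 = 2.8066
Step 3: Project onto [-3, 5].
x_proj = clip(0.8072) = 0.8072
y_proj = clip(2.8066) = 2.8066
Step 4: Evaluate f.
f(0.8072, 2.8066) = 38.3572


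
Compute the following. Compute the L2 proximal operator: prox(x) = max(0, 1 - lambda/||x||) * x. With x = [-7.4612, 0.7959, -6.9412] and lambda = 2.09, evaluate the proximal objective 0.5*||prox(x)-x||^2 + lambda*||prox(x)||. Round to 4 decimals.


Step 1: Compute ||x||.
||x|| = 10.2217
Step 2: Compute scaling factor.
scale = max(0, 1 - 2.09/10.2217) = 0.7955
Step 3: prox(x) = [-5.9356, 0.6332, -5.522]
||prox(x)|| = 8.1317
Step 4: Proximal objective.
0.5*||prox-x||^2 = 2.1841
lambda*||prox|| = 16.9953
Total = 19.1793


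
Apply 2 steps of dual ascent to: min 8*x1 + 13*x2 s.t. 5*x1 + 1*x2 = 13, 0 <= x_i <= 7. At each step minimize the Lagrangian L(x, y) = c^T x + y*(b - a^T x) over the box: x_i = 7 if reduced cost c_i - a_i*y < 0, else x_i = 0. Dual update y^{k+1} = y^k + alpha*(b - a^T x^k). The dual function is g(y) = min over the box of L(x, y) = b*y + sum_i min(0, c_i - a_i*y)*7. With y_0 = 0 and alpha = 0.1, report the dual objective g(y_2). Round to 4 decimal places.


Dual ascent for LP: min 8*x1 + 13*x2, 5*x1 + 1*x2 = 13, 0 <= x_i <= 7
Step 1: y^k = 0.0, reduced costs: (8.0, 13.0)
  x^k = (0.0, 0.0), subgradient = b - a^T x = 13.0
  y^{k+1} = 0.0 + 0.1*13.0 = 1.3
Step 2: y^k = 1.3, reduced costs: (1.5, 11.7)
  x^k = (0.0, 0.0), subgradient = b - a^T x = 13.0
  y^{k+1} = 1.3 + 0.1*13.0 = 2.6
Dual objective at y_2 = 2.6: reduced costs (-5.0, 10.4), box minimizer x = (7.0, 0.0)
g(y_2) = b*y + (c1 - a1*y)*x1 + (c2 - a2*y)*x2 = 13*2.6 + (-5.0)*7.0 + 10.4*0.0 = 33.8 - 35.0 + 0.0 = -1.2


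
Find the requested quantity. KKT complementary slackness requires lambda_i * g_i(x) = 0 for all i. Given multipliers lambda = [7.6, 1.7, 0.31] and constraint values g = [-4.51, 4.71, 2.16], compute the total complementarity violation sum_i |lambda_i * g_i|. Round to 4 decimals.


KKT complementary slackness check:
lambda_1 * g_1 = 7.6 * -4.51 = -34.276
lambda_2 * g_2 = 1.7 * 4.71 = 8.007
lambda_3 * g_3 = 0.31 * 2.16 = 0.6696
Total violation = 34.276 + 8.007 + 0.6696 = 42.9526


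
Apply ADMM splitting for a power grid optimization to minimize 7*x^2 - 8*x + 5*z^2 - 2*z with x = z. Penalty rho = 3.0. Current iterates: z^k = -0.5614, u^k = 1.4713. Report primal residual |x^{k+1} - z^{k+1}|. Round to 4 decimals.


ADMM iteration with rho = 3.0, z^k = -0.5614, u^k = 1.4713
Step 1: x-update.
Minimize 7*x^2 - 8*x + (3.0/2)*(x + 0.5614 + 1.4713)^2
FOC: (2*7 + 3.0)*x = 8 + 3.0*(-0.5614 - 1.4713)
x^{k+1} = 0.1119
Step 2: z-update.
Minimize 5*z^2 - 2*z + (3.0/2)*(0.1119 - z + 1.4713)^2
FOC: (2*5 + 3.0)*z = 2 + 3.0*(0.1119 + 1.4713)
z^{k+1} = 0.5192
Step 3: u-update.
u^{k+1} = 1.4713 + 0.1119 - 0.5192 = 1.064
Step 4: Primal residual = |0.1119 - 0.5192| = 0.4073


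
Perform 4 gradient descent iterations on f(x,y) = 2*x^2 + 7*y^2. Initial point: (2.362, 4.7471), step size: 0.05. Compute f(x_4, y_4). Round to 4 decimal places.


Gradient descent on f(x,y) = 2*x^2 + 7*y^2.
Starting point: (2.362, 4.7471), alpha = 0.05
Step 1: grad_x = 2*2*2.362 = 9.448, grad_y = 2*7*4.7471 = 66.4594
  x_1 = 2.362 - 0.05*9.448 = 1.8896
  y_1 = 4.7471 - 0.05*66.4594 = 1.4241
Step 2: grad_x = 2*2*1.8896 = 7.5584, grad_y = 2*7*1.4241 = 19.9378
  x_2 = 1.8896 - 0.05*7.5584 = 1.5117
  y_2 = 1.4241 - 0.05*19.9378 = 0.4272
Step 3: grad_x = 2*2*1.5117 = 6.0467, grad_y = 2*7*0.4272 = 5.9813
  x_3 = 1.5117 - 0.05*6.0467 = 1.2093
  y_3 = 0.4272 - 0.05*5.9813 = 0.1282
Step 4: grad_x = 2*2*1.2093 = 4.8374, grad_y = 2*7*0.1282 = 1.7944
  x_4 = 1.2093 - 0.05*4.8374 = 0.9675
  y_4 = 0.1282 - 0.05*1.7944 = 0.0385
f(0.9675, 0.0385) = 2*0.9675^2 + 7*0.0385^2 = 1.8824


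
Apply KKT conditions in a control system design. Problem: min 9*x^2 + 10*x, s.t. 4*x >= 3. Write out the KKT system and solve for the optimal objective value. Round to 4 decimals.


Step 1: Try lambda = 0 (constraint inactive).
x_unc = -10/(2*9) = -0.5556
Check: 4*-0.5556 = -2.2224 < 3 -- violated!
Step 2: Constraint must be active: 4*x = 3
x* = 3/4 = 0.75
lambda = (2*9*0.75 + 10)/4 = 5.875
Step 3: Compute optimal value.
f(x*) = 9*0.75^2 + 10*0.75 = 12.5625


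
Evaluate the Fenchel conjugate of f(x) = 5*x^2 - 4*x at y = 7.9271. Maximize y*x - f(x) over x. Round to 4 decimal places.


f*(y) = sup_x {y*x - a*x^2 - b*x} = sup_x {(y-b)*x - a*x^2}
FOC: (y - b) - 2a*x = 0 => x* = (y - b)/(2a)
x* = (7.9271 + 4)/(2*5) = 1.1927
f*(7.9271) = (y-b)^2/(4a) = (7.9271 + 4)^2/(4*5)
= 142.2557/20 = 7.1128


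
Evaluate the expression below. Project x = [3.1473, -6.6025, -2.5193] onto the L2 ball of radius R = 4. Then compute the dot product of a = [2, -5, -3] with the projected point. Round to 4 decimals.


Step 1: Compute ||x|| (intermediates to 6 decimals).
||x|| = sqrt(3.1473^2 + (-6.6025)^2 + (-2.5193)^2) = 7.735979
Step 2: Project.
Since ||x|| > R, scale = R/||x|| = 4/7.735979 = 0.517064, proj(x) = scale * x
proj(x) = [1.627356, -3.413915, -1.302639]
Step 3: Dot product.
a^T * proj(x) = 2*1.627356 - 5*(-3.413915) - 3*(-1.302639) = 24.2322


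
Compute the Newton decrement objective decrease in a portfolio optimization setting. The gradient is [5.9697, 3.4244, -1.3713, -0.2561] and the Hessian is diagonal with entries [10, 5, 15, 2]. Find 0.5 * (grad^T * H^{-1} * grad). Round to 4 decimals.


Step 1: H is diagonal, so H^(-1) * g = [0.597, 0.6849, -0.0914, -0.1281].
Step 2: g^T H^(-1) g = sum_i g_i^2 / H_ii
  = (5.9697)^2/10 + (3.4244)^2/5 + (-1.3713)^2/15 + (-0.2561)^2/2
  = 3.5637 + 2.3453 + 0.1254 + 0.0328 = 6.0672
Step 3: Objective decrease = 0.5 * g^T H^(-1) g = 3.0336


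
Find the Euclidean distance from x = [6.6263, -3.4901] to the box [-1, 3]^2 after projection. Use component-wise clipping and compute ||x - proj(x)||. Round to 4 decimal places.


Project each component onto [-1, 3].
clip(6.6263) = 3.0, clip(-3.4901) = -1.0
Projection = [3.0, -1.0]
Squared diffs: [13.1501, 6.2006]
Distance = sqrt(19.3507) = 4.3989


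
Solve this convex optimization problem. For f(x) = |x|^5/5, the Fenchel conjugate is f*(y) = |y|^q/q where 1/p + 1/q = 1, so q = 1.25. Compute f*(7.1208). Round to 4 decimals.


The conjugate exponent q satisfies 1/p + 1/q = 1.
p = 5, so q = 5/(5 - 1) = 1.25
|y|^q = 7.1208^1.25 = 11.6322
f*(7.1208) = 11.6322 / 1.25 = 9.3057


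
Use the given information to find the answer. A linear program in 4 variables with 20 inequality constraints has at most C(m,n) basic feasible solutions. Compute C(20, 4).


Each vertex corresponds to some choice of n active constraints out of m, so the number of vertices is at most C(m, n) = m! / (n!(m-n)!).
m = 20, n = 4
Numerator: 20 * 19 * 18 * 17
Denominator: 4! = 24
C(20, 4) = 4845


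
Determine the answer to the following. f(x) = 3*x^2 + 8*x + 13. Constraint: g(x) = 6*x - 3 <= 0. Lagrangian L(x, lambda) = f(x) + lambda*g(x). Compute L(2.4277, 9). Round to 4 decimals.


Step 1: Evaluate f(x).
f(2.4277) = 3*2.4277^2 + 8*2.4277 + 13 = 50.1028
Step 2: Evaluate g(x).
g(2.4277) = 6*2.4277 - 3 = 11.5662
Step 3: Compute Lagrangian.
L = 50.1028 + 9*11.5662 = 154.1986


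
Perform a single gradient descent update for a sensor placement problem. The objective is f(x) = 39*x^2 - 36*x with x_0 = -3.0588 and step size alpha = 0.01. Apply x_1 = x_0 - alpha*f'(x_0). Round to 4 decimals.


We compute the gradient at x_0 and apply the update.
f'(x) = 78*x - 36
f'(-3.0588) = 78*-3.0588 - 36 = -274.5864
x_1 = -3.0588 - 0.01*-274.5864 = -0.3129


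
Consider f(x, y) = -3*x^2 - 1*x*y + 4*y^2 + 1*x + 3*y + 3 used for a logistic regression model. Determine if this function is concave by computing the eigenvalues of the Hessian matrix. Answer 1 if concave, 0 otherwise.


The Hessian of f(x,y) = -3*x^2 - 1*x*y + 4*y^2 + 1*x + 3*y + 3 is:
H = [[-6, -1], [-1, 8]]
Trace = -6 + 8 = 2
Determinant = -6*8 - (-1)^2 = -49
Discriminant = (2)^2 - 4*-49 = 200.0
Eigenvalues: lambda_1 = -6.0711, lambda_2 = 8.0711
The function is not concave.

0


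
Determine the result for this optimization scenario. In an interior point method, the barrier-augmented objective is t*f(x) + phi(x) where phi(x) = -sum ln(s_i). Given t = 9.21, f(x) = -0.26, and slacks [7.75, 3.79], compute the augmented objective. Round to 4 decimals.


Step 1: Compute log-barrier.
ln values: [2.0477, 1.3324]
phi = -(2.0477 + 1.3324) = -3.3801
Step 2: Compute augmented objective.
t*f(x) = 9.21*-0.26 = -2.3946
Total = -2.3946 - 3.3801 = -5.7747


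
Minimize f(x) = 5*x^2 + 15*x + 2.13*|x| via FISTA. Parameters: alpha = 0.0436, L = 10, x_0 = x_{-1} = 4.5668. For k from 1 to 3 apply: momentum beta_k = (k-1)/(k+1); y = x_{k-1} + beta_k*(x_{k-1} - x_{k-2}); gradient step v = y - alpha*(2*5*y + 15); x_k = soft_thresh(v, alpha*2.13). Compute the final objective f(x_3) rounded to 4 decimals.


FISTA on f(x) = 5*x^2 + 15*x + 2.13*|x|
L = 10, alpha = 0.0436
Iteration 1: beta = 0.0, y = 4.5668 + 0.0*(4.5668 - 4.5668) = 4.5668
  grad(y) = 60.668, v = y - alpha*grad = 1.9217
  prox(v) = soft_thresh(1.9217, 0.0929) = 1.8288
Iteration 2: beta = 0.3333, y = 1.8288 + 0.3333*(1.8288 - 4.5668) = 0.9161
  grad(y) = 24.1614, v = y - alpha*grad = -0.1373
  prox(v) = soft_thresh(-0.1373, 0.0929) = -0.0444
Iteration 3: beta = 0.5, y = -0.0444 + 0.5*(-0.0444 - 1.8288) = -0.981
  grad(y) = 5.1896, v = y - alpha*grad = -1.2073
  prox(v) = soft_thresh(-1.2073, 0.0929) = -1.1144
f(x_3) = 5*(-1.1144)^2 + 15*(-1.1144) + 2.13*|-1.1144| = -8.133


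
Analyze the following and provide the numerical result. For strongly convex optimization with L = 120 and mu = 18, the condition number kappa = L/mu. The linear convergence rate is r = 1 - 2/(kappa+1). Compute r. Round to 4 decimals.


Step 1: Compute the condition number.
kappa = L/mu = 120/18 = 6.6667
Step 2: Compute the convergence rate.
r = 1 - 2/(kappa + 1) = 1 - 2*mu/(L + mu) = (L - mu)/(L + mu) = 102/138 = 0.7391


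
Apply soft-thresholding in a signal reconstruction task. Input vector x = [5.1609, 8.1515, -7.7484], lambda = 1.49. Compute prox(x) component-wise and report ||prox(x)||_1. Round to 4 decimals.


Soft-thresholding with lambda = 1.49:
prox(5.1609) = sign(5.1609)*max(|5.1609| - 1.49, 0) = 3.6709
prox(8.1515) = sign(8.1515)*max(|8.1515| - 1.49, 0) = 6.6615
prox(-7.7484) = sign(-7.7484)*max(|-7.7484| - 1.49, 0) = -6.2584
prox(x) = [3.6709, 6.6615, -6.2584]
||prox(x)||_1 = 3.6709 + 6.6615 + 6.2584 = 16.5908


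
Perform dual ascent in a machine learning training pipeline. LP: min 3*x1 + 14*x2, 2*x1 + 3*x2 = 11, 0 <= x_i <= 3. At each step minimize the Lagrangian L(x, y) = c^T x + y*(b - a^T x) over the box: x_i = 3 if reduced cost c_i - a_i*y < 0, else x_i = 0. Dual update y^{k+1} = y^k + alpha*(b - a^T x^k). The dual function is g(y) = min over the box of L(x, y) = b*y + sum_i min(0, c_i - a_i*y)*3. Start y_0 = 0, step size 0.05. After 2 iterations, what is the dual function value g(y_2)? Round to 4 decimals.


Dual ascent for LP: min 3*x1 + 14*x2, 2*x1 + 3*x2 = 11, 0 <= x_i <= 3
Step 1: y^k = 0.0, reduced costs: (3.0, 14.0)
  x^k = (0.0, 0.0), subgradient = b - a^T x = 11.0
  y^{k+1} = 0.0 + 0.05*11.0 = 0.55
Step 2: y^k = 0.55, reduced costs: (1.9, 12.35)
  x^k = (0.0, 0.0), subgradient = b - a^T x = 11.0
  y^{k+1} = 0.55 + 0.05*11.0 = 1.1
Dual objective at y_2 = 1.1: reduced costs (0.8, 10.7), box minimizer x = (0.0, 0.0)
g(y_2) = b*y + (c1 - a1*y)*x1 + (c2 - a2*y)*x2 = 11*1.1 + 0.8*0.0 + 10.7*0.0 = 12.1 + 0.0 + 0.0 = 12.1


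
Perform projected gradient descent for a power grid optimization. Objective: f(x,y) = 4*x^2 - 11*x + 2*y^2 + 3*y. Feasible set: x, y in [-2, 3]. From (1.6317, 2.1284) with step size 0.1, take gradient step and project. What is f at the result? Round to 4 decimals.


Step 1: Compute gradient at (1.6317, 2.1284).
grad_x = 2*4*1.6317 - 11 = 2.0536
grad_y = 2*2*2.1284 + 3 = 11.5136
Step 2: Gradient step.
x_raw = 1.6317 - 0.1*2.0536 = 1.4263
y_raw = 2.1284 - 0.1*11.5136 = 0.977
Step 3: Project onto [-2, 3].
x_proj = clip(1.4263) = 1.4263
y_proj = clip(0.977) = 0.977
Step 4: Evaluate f.
f(1.4263, 0.977) = -2.7116


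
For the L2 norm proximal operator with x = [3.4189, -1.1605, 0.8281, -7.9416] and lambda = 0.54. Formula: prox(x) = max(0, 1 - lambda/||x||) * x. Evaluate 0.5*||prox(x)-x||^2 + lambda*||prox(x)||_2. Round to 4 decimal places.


Step 1: Compute ||x||.
||x|| = 8.763
Step 2: Compute scaling factor.
scale = max(0, 1 - 0.54/8.763) = 0.9384
Step 3: prox(x) = [3.2082, -1.089, 0.7771, -7.4522]
||prox(x)|| = 8.223
Step 4: Proximal objective.
0.5*||prox-x||^2 = 0.1458
lambda*||prox|| = 4.4404
Total = 4.5862


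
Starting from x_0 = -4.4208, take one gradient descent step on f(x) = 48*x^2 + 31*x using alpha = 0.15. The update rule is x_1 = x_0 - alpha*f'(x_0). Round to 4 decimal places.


We compute the gradient at x_0 and apply the update.
f'(x) = 96*x + 31
f'(-4.4208) = 96*-4.4208 + 31 = -393.3968
x_1 = -4.4208 - 0.15*-393.3968 = 54.5887


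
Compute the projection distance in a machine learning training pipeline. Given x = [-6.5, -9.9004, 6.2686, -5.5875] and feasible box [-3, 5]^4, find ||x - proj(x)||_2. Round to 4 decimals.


Project each component onto [-3, 5].
clip(-6.5) = -3.0, clip(-9.9004) = -3.0, clip(6.2686) = 5.0, clip(-5.5875) = -3.0
Projection = [-3.0, -3.0, 5.0, -3.0]
Squared diffs: [12.25, 47.6155, 1.6093, 6.6952]
Distance = sqrt(68.17) = 8.2565


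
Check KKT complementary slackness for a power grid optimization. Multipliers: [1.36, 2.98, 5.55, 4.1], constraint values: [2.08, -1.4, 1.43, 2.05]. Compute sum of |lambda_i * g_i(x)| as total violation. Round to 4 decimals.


KKT complementary slackness check:
lambda_1 * g_1 = 1.36 * 2.08 = 2.8288
lambda_2 * g_2 = 2.98 * -1.4 = -4.172
lambda_3 * g_3 = 5.55 * 1.43 = 7.9365
lambda_4 * g_4 = 4.1 * 2.05 = 8.405
Total violation = 2.8288 + 4.172 + 7.9365 + 8.405 = 23.3423


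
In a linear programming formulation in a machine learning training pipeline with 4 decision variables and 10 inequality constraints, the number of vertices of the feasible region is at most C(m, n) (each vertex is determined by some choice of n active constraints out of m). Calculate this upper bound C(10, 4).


Each vertex corresponds to some choice of n active constraints out of m, so the number of vertices is at most C(m, n) = m! / (n!(m-n)!).
m = 10, n = 4
Numerator: 10 * 9 * 8 * 7
Denominator: 4! = 24
C(10, 4) = 210


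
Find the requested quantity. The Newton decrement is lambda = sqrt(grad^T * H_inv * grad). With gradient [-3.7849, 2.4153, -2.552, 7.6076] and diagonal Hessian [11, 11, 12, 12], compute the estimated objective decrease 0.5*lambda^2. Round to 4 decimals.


Step 1: H is diagonal, so H^(-1) * g = [-0.3441, 0.2196, -0.2127, 0.634].
Step 2: g^T H^(-1) g = sum_i g_i^2 / H_ii
  = (-3.7849)^2/11 + (2.4153)^2/11 + (-2.552)^2/12 + (7.6076)^2/12
  = 1.3023 + 0.5303 + 0.5427 + 4.823 = 7.1983
Step 3: Objective decrease = 0.5 * g^T H^(-1) g = 3.5992


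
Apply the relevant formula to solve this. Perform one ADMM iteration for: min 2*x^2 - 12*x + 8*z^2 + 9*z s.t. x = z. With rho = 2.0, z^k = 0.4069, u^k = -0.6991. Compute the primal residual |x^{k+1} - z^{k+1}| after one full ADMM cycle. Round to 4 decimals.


ADMM iteration with rho = 2.0, z^k = 0.4069, u^k = -0.6991
Step 1: x-update.
Minimize 2*x^2 - 12*x + (2.0/2)*(x - 0.4069 - 0.6991)^2
FOC: (2*2 + 2.0)*x = 12 + 2.0*(0.4069 + 0.6991)
x^{k+1} = 2.3687
Step 2: z-update.
Minimize 8*z^2 + 9*z + (2.0/2)*(2.3687 - z - 0.6991)^2
FOC: (2*8 + 2.0)*z = -9 + 2.0*(2.3687 - 0.6991)
z^{k+1} = -0.3145
Step 3: u-update.
u^{k+1} = -0.6991 + 2.3687 + 0.3145 = 1.9841
Step 4: Primal residual = |2.3687 + 0.3145| = 2.6832


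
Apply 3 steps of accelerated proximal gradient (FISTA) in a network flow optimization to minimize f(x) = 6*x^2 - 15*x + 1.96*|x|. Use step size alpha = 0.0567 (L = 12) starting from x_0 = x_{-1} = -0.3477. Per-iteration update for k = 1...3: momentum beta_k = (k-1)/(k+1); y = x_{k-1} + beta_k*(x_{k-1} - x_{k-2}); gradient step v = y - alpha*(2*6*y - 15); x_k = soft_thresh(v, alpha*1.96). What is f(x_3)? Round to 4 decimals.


FISTA on f(x) = 6*x^2 - 15*x + 1.96*|x|
L = 12, alpha = 0.0567
Iteration 1: beta = 0.0, y = -0.3477 + 0.0*(-0.3477 + 0.3477) = -0.3477
  grad(y) = -19.1724, v = y - alpha*grad = 0.7394
  prox(v) = soft_thresh(0.7394, 0.1111) = 0.6282
Iteration 2: beta = 0.3333, y = 0.6282 + 0.3333*(0.6282 + 0.3477) = 0.9536
  grad(y) = -3.5573, v = y - alpha*grad = 1.1553
  prox(v) = soft_thresh(1.1553, 0.1111) = 1.0441
Iteration 3: beta = 0.5, y = 1.0441 + 0.5*(1.0441 - 0.6282) = 1.2521
  grad(y) = 0.0248, v = y - alpha*grad = 1.2507
  prox(v) = soft_thresh(1.2507, 0.1111) = 1.1395
f(x_3) = 6*1.1395^2 - 15*1.1395 + 1.96*|1.1395| = -7.0683


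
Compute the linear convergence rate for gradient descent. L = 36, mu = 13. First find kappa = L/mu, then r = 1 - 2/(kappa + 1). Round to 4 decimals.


Step 1: Compute the condition number.
kappa = L/mu = 36/13 = 2.7692
Step 2: Compute the convergence rate.
r = 1 - 2/(kappa + 1) = 1 - 2*mu/(L + mu) = (L - mu)/(L + mu) = 23/49 = 0.4694


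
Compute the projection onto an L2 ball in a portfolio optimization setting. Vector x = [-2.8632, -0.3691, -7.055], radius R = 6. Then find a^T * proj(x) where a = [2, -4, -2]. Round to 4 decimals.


Step 1: Compute ||x|| (intermediates to 6 decimals).
||x|| = sqrt((-2.8632)^2 + (-0.3691)^2 + (-7.055)^2) = 7.622806
Step 2: Project.
Since ||x|| > R, scale = R/||x|| = 6/7.622806 = 0.787112, proj(x) = scale * x
proj(x) = [-2.253659, -0.290523, -5.553075]
Step 3: Dot product.
a^T * proj(x) = 2*(-2.253659) - 4*(-0.290523) - 2*(-5.553075) = 7.7609


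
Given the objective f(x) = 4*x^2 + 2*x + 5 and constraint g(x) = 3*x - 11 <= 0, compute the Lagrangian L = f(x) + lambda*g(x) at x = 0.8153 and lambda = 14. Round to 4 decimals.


Step 1: Evaluate f(x).
f(0.8153) = 4*0.8153^2 + 2*0.8153 + 5 = 9.2895
Step 2: Evaluate g(x).
g(0.8153) = 3*0.8153 - 11 = -8.5541
Step 3: Compute Lagrangian.
L = 9.2895 + 14*-8.5541 = -110.4679


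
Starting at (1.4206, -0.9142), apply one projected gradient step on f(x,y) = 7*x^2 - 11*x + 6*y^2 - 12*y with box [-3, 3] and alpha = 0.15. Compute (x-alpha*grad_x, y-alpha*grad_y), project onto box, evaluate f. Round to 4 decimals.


Step 1: Compute gradient at (1.4206, -0.9142).
grad_x = 2*7*1.4206 - 11 = 8.8884
grad_y = 2*6*-0.9142 - 12 = -22.9704
Step 2: Gradient step.
x_raw = 1.4206 - 0.15*8.8884 = 0.0873
y_raw = -0.9142 - 0.15*-22.9704 = 2.5314
Step 3: Project onto [-3, 3].
x_proj = clip(0.0873) = 0.0873
y_proj = clip(2.5314) = 2.5314
Step 4: Evaluate f.
f(0.0873, 2.5314) = 7.163


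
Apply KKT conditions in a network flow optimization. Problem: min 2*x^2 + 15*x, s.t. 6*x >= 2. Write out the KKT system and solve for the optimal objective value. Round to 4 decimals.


Step 1: Try lambda = 0 (constraint inactive).
x_unc = -15/(2*2) = -3.75
Check: 6*-3.75 = -22.5 < 2 -- violated!
Step 2: Constraint must be active: 6*x = 2
x* = 2/6 = 1/3 = 0.3333 (rounded; the exact value 1/3 is used below)
lambda = (2*2*(1/3) + 15)/6 = 2.7222
Step 3: Compute optimal value.
f(x*) = 2*(1/3)^2 + 15*(1/3) = 5.2222


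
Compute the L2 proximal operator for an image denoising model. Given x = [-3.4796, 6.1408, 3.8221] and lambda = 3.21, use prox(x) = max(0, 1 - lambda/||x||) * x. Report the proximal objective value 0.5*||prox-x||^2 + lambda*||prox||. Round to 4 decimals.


Step 1: Compute ||x||.
||x|| = 8.0265
Step 2: Compute scaling factor.
scale = max(0, 1 - 3.21/8.0265) = 0.6001
Step 3: prox(x) = [-2.088, 3.685, 2.2936]
||prox(x)|| = 4.8165
Step 4: Proximal objective.
0.5*||prox-x||^2 = 5.1521
lambda*||prox|| = 15.461
Total = 20.6132


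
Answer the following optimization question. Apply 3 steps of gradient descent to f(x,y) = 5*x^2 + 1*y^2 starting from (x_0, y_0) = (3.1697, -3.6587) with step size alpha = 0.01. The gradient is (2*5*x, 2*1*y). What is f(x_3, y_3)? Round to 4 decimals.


Gradient descent on f(x,y) = 5*x^2 + 1*y^2.
Starting point: (3.1697, -3.6587), alpha = 0.01
Step 1: grad_x = 2*5*3.1697 = 31.697, grad_y = 2*1*-3.6587 = -7.3174
  x_1 = 3.1697 - 0.01*31.697 = 2.8527
  y_1 = -3.6587 - 0.01*-7.3174 = -3.5855
Step 2: grad_x = 2*5*2.8527 = 28.5273, grad_y = 2*1*-3.5855 = -7.1711
  x_2 = 2.8527 - 0.01*28.5273 = 2.5675
  y_2 = -3.5855 - 0.01*-7.1711 = -3.5138
Step 3: grad_x = 2*5*2.5675 = 25.6746, grad_y = 2*1*-3.5138 = -7.0276
  x_3 = 2.5675 - 0.01*25.6746 = 2.3107
  y_3 = -3.5138 - 0.01*-7.0276 = -3.4435
f(2.3107, -3.4435) = 5*2.3107^2 + 1*(-3.4435)^2 = 38.5549


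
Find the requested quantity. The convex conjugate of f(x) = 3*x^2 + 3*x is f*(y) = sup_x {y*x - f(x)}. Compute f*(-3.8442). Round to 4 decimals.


f*(y) = sup_x {y*x - a*x^2 - b*x} = sup_x {(y-b)*x - a*x^2}
FOC: (y - b) - 2a*x = 0 => x* = (y - b)/(2a)
x* = (-3.8442 - 3)/(2*3) = -1.1407
f*(-3.8442) = (y-b)^2/(4a) = (-3.8442 - 3)^2/(4*3)
= 46.8431/12 = 3.9036


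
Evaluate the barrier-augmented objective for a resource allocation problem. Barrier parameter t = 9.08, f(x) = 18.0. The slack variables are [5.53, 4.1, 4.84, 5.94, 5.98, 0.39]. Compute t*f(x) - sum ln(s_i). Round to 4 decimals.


Step 1: Compute log-barrier.
ln values: [1.7102, 1.411, 1.5769, 1.7817, 1.7884, -0.9416]
phi = -(1.7102 + 1.411 + 1.5769 + 1.7817 + 1.7884 - 0.9416) = -7.3266
Step 2: Compute augmented objective.
t*f(x) = 9.08*18.0 = 163.44
Total = 163.44 - 7.3266 = 156.1134


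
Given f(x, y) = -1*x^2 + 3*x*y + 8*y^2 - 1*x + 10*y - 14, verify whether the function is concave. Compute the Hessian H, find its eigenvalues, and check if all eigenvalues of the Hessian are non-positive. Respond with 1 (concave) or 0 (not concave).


The Hessian of f(x,y) = -1*x^2 + 3*x*y + 8*y^2 - 1*x + 10*y - 14 is:
H = [[-2, 3], [3, 16]]
Trace = -2 + 16 = 14
Determinant = -2*16 - (3)^2 = -41
Discriminant = (14)^2 - 4*-41 = 360.0
Eigenvalues: lambda_1 = -2.4868, lambda_2 = 16.4868
The function is not concave.

0


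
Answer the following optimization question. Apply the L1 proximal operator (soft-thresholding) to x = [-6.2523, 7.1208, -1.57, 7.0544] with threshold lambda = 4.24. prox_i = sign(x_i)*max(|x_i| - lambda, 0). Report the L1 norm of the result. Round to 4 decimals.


Soft-thresholding with lambda = 4.24:
prox(-6.2523) = sign(-6.2523)*max(|-6.2523| - 4.24, 0) = -2.0123
prox(7.1208) = sign(7.1208)*max(|7.1208| - 4.24, 0) = 2.8808
prox(-1.57) = sign(-1.57)*max(|-1.57| - 4.24, 0) = 0.0
prox(7.0544) = sign(7.0544)*max(|7.0544| - 4.24, 0) = 2.8144
prox(x) = [-2.0123, 2.8808, 0.0, 2.8144]
||prox(x)||_1 = 2.0123 + 2.8808 + 0.0 + 2.8144 = 7.7075
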